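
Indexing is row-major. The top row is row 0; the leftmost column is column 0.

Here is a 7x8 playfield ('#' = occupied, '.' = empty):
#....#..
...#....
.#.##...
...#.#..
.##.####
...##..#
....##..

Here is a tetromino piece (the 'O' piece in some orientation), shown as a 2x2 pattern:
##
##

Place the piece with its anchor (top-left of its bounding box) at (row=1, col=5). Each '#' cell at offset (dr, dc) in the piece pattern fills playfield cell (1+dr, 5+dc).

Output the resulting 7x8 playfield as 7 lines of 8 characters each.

Fill (1+0,5+0) = (1,5)
Fill (1+0,5+1) = (1,6)
Fill (1+1,5+0) = (2,5)
Fill (1+1,5+1) = (2,6)

Answer: #....#..
...#.##.
.#.####.
...#.#..
.##.####
...##..#
....##..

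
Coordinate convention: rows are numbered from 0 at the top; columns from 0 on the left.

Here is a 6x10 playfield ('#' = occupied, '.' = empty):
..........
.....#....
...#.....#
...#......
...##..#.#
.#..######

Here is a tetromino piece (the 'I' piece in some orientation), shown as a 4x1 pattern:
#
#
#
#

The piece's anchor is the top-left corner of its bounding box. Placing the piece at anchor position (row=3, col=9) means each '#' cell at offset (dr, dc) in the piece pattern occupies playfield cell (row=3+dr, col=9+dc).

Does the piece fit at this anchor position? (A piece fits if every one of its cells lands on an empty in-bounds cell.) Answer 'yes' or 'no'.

Check each piece cell at anchor (3, 9):
  offset (0,0) -> (3,9): empty -> OK
  offset (1,0) -> (4,9): occupied ('#') -> FAIL
  offset (2,0) -> (5,9): occupied ('#') -> FAIL
  offset (3,0) -> (6,9): out of bounds -> FAIL
All cells valid: no

Answer: no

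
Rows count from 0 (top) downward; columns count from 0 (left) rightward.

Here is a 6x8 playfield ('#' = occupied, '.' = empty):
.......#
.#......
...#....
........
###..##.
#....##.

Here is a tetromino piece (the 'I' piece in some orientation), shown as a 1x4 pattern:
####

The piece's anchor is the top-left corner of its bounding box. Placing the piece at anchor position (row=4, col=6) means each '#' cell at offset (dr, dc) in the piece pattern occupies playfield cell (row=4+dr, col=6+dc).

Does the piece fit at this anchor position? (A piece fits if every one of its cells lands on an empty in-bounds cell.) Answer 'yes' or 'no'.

Answer: no

Derivation:
Check each piece cell at anchor (4, 6):
  offset (0,0) -> (4,6): occupied ('#') -> FAIL
  offset (0,1) -> (4,7): empty -> OK
  offset (0,2) -> (4,8): out of bounds -> FAIL
  offset (0,3) -> (4,9): out of bounds -> FAIL
All cells valid: no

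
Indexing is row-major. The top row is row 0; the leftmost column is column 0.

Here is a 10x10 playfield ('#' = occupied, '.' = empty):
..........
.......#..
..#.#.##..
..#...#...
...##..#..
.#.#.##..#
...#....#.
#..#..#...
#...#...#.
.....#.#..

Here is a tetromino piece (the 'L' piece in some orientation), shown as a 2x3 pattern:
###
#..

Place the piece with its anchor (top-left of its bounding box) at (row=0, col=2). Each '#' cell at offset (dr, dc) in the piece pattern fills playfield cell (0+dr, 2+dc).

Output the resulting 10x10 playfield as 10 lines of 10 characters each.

Answer: ..###.....
..#....#..
..#.#.##..
..#...#...
...##..#..
.#.#.##..#
...#....#.
#..#..#...
#...#...#.
.....#.#..

Derivation:
Fill (0+0,2+0) = (0,2)
Fill (0+0,2+1) = (0,3)
Fill (0+0,2+2) = (0,4)
Fill (0+1,2+0) = (1,2)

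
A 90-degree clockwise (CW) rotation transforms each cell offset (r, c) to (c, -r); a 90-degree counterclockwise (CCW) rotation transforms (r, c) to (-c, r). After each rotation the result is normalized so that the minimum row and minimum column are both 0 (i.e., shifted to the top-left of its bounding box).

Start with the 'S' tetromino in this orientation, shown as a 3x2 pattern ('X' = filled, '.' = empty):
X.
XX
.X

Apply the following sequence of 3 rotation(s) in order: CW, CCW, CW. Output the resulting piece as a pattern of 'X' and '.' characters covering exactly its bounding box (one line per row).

Answer: .XX
XX.

Derivation:
Start:
X.
XX
.X
After rotation 1 (CW):
.XX
XX.
After rotation 2 (CCW):
X.
XX
.X
After rotation 3 (CW):
.XX
XX.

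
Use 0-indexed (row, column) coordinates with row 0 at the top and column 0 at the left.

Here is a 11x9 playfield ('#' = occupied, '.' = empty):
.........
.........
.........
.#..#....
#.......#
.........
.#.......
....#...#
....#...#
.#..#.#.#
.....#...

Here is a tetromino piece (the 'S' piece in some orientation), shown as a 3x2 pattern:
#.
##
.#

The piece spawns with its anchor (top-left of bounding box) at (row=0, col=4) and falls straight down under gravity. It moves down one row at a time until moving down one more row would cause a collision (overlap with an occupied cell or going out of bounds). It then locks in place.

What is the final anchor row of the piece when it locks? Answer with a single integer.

Answer: 1

Derivation:
Spawn at (row=0, col=4). Try each row:
  row 0: fits
  row 1: fits
  row 2: blocked -> lock at row 1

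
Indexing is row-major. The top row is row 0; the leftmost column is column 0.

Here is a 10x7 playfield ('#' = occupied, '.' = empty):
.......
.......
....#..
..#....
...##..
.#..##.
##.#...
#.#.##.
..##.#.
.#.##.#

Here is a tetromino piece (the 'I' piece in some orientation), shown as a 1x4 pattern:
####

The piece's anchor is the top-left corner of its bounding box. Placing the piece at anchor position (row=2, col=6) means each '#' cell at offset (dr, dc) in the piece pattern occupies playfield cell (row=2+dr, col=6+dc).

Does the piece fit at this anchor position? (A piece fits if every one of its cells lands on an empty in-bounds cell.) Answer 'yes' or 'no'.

Check each piece cell at anchor (2, 6):
  offset (0,0) -> (2,6): empty -> OK
  offset (0,1) -> (2,7): out of bounds -> FAIL
  offset (0,2) -> (2,8): out of bounds -> FAIL
  offset (0,3) -> (2,9): out of bounds -> FAIL
All cells valid: no

Answer: no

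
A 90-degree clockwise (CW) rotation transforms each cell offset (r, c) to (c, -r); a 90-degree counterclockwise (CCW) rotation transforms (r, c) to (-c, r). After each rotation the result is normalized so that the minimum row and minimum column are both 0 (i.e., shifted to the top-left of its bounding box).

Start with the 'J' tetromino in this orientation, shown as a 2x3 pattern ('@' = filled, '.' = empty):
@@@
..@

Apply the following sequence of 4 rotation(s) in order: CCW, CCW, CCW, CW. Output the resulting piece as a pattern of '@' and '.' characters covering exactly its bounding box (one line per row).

Start:
@@@
..@
After rotation 1 (CCW):
@@
@.
@.
After rotation 2 (CCW):
@..
@@@
After rotation 3 (CCW):
.@
.@
@@
After rotation 4 (CW):
@..
@@@

Answer: @..
@@@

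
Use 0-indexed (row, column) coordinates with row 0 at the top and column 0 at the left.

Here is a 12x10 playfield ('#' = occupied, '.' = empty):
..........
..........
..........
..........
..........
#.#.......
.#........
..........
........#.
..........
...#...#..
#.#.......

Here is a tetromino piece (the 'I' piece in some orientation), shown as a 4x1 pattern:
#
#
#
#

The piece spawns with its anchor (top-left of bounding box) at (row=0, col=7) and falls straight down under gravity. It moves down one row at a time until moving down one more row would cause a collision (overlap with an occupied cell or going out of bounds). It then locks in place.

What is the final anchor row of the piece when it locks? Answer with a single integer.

Spawn at (row=0, col=7). Try each row:
  row 0: fits
  row 1: fits
  row 2: fits
  row 3: fits
  row 4: fits
  row 5: fits
  row 6: fits
  row 7: blocked -> lock at row 6

Answer: 6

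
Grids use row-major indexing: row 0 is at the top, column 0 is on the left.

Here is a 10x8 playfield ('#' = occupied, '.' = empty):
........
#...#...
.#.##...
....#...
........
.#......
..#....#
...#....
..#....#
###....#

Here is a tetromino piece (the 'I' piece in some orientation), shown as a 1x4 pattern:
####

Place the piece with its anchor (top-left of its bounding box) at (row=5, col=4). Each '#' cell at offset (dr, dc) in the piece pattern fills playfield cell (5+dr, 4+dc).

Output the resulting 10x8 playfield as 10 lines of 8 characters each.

Answer: ........
#...#...
.#.##...
....#...
........
.#..####
..#....#
...#....
..#....#
###....#

Derivation:
Fill (5+0,4+0) = (5,4)
Fill (5+0,4+1) = (5,5)
Fill (5+0,4+2) = (5,6)
Fill (5+0,4+3) = (5,7)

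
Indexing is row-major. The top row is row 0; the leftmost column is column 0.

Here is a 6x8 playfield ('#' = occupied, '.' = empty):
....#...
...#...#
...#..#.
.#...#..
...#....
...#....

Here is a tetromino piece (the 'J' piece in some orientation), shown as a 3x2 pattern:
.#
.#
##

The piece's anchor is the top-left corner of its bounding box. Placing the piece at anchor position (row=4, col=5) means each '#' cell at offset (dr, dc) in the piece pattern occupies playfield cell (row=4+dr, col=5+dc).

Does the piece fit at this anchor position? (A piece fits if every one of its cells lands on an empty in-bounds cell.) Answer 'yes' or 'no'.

Answer: no

Derivation:
Check each piece cell at anchor (4, 5):
  offset (0,1) -> (4,6): empty -> OK
  offset (1,1) -> (5,6): empty -> OK
  offset (2,0) -> (6,5): out of bounds -> FAIL
  offset (2,1) -> (6,6): out of bounds -> FAIL
All cells valid: no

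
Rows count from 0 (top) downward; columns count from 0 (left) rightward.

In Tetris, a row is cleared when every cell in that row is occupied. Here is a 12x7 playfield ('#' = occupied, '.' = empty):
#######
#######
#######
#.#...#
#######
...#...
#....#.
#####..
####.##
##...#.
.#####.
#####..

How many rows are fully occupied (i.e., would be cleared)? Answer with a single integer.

Answer: 4

Derivation:
Check each row:
  row 0: 0 empty cells -> FULL (clear)
  row 1: 0 empty cells -> FULL (clear)
  row 2: 0 empty cells -> FULL (clear)
  row 3: 4 empty cells -> not full
  row 4: 0 empty cells -> FULL (clear)
  row 5: 6 empty cells -> not full
  row 6: 5 empty cells -> not full
  row 7: 2 empty cells -> not full
  row 8: 1 empty cell -> not full
  row 9: 4 empty cells -> not full
  row 10: 2 empty cells -> not full
  row 11: 2 empty cells -> not full
Total rows cleared: 4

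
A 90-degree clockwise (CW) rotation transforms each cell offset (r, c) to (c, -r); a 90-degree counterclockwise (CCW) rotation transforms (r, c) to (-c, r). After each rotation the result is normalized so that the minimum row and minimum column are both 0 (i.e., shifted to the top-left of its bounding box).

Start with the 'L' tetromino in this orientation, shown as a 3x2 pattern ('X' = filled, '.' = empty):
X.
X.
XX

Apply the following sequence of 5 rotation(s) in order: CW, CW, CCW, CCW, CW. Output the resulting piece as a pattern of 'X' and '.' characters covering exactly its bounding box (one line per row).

Answer: XXX
X..

Derivation:
Start:
X.
X.
XX
After rotation 1 (CW):
XXX
X..
After rotation 2 (CW):
XX
.X
.X
After rotation 3 (CCW):
XXX
X..
After rotation 4 (CCW):
X.
X.
XX
After rotation 5 (CW):
XXX
X..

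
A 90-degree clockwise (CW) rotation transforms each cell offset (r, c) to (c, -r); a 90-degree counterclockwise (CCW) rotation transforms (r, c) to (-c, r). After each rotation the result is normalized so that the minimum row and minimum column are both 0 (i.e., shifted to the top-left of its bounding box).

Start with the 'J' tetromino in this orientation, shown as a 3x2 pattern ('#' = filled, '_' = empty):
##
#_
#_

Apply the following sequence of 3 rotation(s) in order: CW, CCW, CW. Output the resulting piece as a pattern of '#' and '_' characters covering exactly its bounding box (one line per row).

Answer: ###
__#

Derivation:
Start:
##
#_
#_
After rotation 1 (CW):
###
__#
After rotation 2 (CCW):
##
#_
#_
After rotation 3 (CW):
###
__#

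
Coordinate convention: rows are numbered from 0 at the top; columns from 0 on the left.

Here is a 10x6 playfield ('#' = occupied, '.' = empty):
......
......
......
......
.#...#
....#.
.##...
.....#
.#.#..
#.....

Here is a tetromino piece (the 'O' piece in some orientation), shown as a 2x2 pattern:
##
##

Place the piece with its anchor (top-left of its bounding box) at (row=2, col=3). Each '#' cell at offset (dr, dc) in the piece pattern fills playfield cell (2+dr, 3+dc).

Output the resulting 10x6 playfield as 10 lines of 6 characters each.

Fill (2+0,3+0) = (2,3)
Fill (2+0,3+1) = (2,4)
Fill (2+1,3+0) = (3,3)
Fill (2+1,3+1) = (3,4)

Answer: ......
......
...##.
...##.
.#...#
....#.
.##...
.....#
.#.#..
#.....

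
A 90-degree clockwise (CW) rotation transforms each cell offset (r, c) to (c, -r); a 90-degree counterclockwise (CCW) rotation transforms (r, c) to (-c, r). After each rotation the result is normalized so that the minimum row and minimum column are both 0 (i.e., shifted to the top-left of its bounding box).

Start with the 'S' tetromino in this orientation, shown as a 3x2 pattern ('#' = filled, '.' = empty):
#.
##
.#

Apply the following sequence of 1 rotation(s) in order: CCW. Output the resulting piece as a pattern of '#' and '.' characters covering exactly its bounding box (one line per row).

Answer: .##
##.

Derivation:
Start:
#.
##
.#
After rotation 1 (CCW):
.##
##.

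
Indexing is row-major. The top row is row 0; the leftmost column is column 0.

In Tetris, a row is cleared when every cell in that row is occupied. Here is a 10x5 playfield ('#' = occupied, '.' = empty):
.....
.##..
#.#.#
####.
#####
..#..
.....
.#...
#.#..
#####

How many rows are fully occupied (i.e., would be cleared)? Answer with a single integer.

Answer: 2

Derivation:
Check each row:
  row 0: 5 empty cells -> not full
  row 1: 3 empty cells -> not full
  row 2: 2 empty cells -> not full
  row 3: 1 empty cell -> not full
  row 4: 0 empty cells -> FULL (clear)
  row 5: 4 empty cells -> not full
  row 6: 5 empty cells -> not full
  row 7: 4 empty cells -> not full
  row 8: 3 empty cells -> not full
  row 9: 0 empty cells -> FULL (clear)
Total rows cleared: 2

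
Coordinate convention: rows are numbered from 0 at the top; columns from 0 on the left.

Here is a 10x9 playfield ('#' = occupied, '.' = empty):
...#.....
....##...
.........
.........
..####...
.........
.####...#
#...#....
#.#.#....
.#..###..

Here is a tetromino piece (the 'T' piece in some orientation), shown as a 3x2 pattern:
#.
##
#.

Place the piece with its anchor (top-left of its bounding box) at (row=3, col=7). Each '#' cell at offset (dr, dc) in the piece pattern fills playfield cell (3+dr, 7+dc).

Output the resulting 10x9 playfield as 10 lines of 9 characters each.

Answer: ...#.....
....##...
.........
.......#.
..####.##
.......#.
.####...#
#...#....
#.#.#....
.#..###..

Derivation:
Fill (3+0,7+0) = (3,7)
Fill (3+1,7+0) = (4,7)
Fill (3+1,7+1) = (4,8)
Fill (3+2,7+0) = (5,7)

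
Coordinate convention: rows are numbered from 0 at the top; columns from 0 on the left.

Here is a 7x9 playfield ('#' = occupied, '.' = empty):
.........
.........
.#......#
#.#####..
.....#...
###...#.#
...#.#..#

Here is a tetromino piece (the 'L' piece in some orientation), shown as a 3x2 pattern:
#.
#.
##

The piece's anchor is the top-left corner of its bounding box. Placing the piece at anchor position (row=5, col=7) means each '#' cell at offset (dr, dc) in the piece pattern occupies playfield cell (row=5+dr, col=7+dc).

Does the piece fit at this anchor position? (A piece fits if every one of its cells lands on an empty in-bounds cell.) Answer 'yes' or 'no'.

Answer: no

Derivation:
Check each piece cell at anchor (5, 7):
  offset (0,0) -> (5,7): empty -> OK
  offset (1,0) -> (6,7): empty -> OK
  offset (2,0) -> (7,7): out of bounds -> FAIL
  offset (2,1) -> (7,8): out of bounds -> FAIL
All cells valid: no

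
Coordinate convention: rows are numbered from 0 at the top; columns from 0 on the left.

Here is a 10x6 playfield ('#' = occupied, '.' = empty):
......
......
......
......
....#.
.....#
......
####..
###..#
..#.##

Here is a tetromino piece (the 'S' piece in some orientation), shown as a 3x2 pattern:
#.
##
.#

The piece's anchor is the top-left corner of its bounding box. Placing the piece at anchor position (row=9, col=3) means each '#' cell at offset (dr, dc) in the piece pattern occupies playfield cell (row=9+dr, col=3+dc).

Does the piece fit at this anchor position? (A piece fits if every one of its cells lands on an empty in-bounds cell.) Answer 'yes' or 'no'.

Check each piece cell at anchor (9, 3):
  offset (0,0) -> (9,3): empty -> OK
  offset (1,0) -> (10,3): out of bounds -> FAIL
  offset (1,1) -> (10,4): out of bounds -> FAIL
  offset (2,1) -> (11,4): out of bounds -> FAIL
All cells valid: no

Answer: no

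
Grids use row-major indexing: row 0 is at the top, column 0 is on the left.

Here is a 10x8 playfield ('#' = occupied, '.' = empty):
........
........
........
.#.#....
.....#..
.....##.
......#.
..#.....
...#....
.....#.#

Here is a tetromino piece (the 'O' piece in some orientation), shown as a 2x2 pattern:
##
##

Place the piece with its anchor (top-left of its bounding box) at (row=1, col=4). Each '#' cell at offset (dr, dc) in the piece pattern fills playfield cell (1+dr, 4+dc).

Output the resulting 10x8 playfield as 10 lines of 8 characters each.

Answer: ........
....##..
....##..
.#.#....
.....#..
.....##.
......#.
..#.....
...#....
.....#.#

Derivation:
Fill (1+0,4+0) = (1,4)
Fill (1+0,4+1) = (1,5)
Fill (1+1,4+0) = (2,4)
Fill (1+1,4+1) = (2,5)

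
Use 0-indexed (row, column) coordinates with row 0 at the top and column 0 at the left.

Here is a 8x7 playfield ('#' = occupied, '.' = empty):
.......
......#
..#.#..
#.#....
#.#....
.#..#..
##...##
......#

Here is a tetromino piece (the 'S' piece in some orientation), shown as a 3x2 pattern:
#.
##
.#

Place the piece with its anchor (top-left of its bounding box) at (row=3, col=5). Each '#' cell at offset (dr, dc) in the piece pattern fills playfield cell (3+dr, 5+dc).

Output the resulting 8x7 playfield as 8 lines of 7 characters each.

Fill (3+0,5+0) = (3,5)
Fill (3+1,5+0) = (4,5)
Fill (3+1,5+1) = (4,6)
Fill (3+2,5+1) = (5,6)

Answer: .......
......#
..#.#..
#.#..#.
#.#..##
.#..#.#
##...##
......#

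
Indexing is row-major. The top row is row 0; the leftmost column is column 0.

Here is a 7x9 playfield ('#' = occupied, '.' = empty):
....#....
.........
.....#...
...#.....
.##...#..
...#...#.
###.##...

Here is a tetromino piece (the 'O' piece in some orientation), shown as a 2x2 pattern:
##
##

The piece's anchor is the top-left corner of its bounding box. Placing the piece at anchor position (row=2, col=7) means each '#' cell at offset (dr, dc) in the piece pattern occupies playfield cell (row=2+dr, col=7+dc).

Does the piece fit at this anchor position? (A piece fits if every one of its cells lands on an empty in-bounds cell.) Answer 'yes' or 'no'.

Answer: yes

Derivation:
Check each piece cell at anchor (2, 7):
  offset (0,0) -> (2,7): empty -> OK
  offset (0,1) -> (2,8): empty -> OK
  offset (1,0) -> (3,7): empty -> OK
  offset (1,1) -> (3,8): empty -> OK
All cells valid: yes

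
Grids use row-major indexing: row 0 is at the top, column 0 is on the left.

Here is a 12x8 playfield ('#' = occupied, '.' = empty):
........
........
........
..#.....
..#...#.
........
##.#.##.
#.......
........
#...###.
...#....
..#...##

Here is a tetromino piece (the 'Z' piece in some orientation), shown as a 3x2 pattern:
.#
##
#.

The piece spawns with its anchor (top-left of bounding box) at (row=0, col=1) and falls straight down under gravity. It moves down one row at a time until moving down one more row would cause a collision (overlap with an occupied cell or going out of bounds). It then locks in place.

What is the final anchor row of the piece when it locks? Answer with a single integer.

Spawn at (row=0, col=1). Try each row:
  row 0: fits
  row 1: fits
  row 2: blocked -> lock at row 1

Answer: 1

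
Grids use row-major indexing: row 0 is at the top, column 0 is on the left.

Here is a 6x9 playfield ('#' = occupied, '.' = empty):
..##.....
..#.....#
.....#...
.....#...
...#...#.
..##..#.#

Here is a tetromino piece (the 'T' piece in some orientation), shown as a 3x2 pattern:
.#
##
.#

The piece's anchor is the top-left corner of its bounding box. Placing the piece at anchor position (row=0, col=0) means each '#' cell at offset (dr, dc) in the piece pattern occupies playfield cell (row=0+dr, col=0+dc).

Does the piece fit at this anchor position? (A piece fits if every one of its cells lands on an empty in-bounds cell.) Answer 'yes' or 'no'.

Answer: yes

Derivation:
Check each piece cell at anchor (0, 0):
  offset (0,1) -> (0,1): empty -> OK
  offset (1,0) -> (1,0): empty -> OK
  offset (1,1) -> (1,1): empty -> OK
  offset (2,1) -> (2,1): empty -> OK
All cells valid: yes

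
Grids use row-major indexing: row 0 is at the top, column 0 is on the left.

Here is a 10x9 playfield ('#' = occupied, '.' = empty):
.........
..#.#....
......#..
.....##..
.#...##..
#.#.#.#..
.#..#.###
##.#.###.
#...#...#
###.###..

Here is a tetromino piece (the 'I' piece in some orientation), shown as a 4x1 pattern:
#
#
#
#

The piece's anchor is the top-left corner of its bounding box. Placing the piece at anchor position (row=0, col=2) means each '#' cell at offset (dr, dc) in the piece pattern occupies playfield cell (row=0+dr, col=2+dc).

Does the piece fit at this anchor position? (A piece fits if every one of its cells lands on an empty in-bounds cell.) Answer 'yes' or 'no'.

Check each piece cell at anchor (0, 2):
  offset (0,0) -> (0,2): empty -> OK
  offset (1,0) -> (1,2): occupied ('#') -> FAIL
  offset (2,0) -> (2,2): empty -> OK
  offset (3,0) -> (3,2): empty -> OK
All cells valid: no

Answer: no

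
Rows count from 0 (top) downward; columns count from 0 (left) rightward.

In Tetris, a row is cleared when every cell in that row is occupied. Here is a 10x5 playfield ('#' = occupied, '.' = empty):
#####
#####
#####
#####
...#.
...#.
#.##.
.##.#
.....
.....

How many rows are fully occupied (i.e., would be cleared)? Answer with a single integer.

Answer: 4

Derivation:
Check each row:
  row 0: 0 empty cells -> FULL (clear)
  row 1: 0 empty cells -> FULL (clear)
  row 2: 0 empty cells -> FULL (clear)
  row 3: 0 empty cells -> FULL (clear)
  row 4: 4 empty cells -> not full
  row 5: 4 empty cells -> not full
  row 6: 2 empty cells -> not full
  row 7: 2 empty cells -> not full
  row 8: 5 empty cells -> not full
  row 9: 5 empty cells -> not full
Total rows cleared: 4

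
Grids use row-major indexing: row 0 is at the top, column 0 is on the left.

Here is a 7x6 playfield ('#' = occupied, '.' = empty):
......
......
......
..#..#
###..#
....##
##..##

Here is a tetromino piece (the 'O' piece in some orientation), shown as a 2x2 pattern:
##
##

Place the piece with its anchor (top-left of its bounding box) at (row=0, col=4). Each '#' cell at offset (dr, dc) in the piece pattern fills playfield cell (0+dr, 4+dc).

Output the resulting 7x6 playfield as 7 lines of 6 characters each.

Answer: ....##
....##
......
..#..#
###..#
....##
##..##

Derivation:
Fill (0+0,4+0) = (0,4)
Fill (0+0,4+1) = (0,5)
Fill (0+1,4+0) = (1,4)
Fill (0+1,4+1) = (1,5)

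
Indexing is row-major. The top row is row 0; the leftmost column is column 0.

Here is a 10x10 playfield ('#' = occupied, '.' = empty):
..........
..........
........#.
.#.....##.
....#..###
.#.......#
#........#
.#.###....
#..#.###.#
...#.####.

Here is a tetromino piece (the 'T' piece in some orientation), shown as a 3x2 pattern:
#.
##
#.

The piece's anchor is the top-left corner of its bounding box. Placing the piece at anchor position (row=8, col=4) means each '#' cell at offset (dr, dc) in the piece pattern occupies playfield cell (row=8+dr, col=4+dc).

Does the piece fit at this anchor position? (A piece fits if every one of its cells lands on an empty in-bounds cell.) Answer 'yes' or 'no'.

Answer: no

Derivation:
Check each piece cell at anchor (8, 4):
  offset (0,0) -> (8,4): empty -> OK
  offset (1,0) -> (9,4): empty -> OK
  offset (1,1) -> (9,5): occupied ('#') -> FAIL
  offset (2,0) -> (10,4): out of bounds -> FAIL
All cells valid: no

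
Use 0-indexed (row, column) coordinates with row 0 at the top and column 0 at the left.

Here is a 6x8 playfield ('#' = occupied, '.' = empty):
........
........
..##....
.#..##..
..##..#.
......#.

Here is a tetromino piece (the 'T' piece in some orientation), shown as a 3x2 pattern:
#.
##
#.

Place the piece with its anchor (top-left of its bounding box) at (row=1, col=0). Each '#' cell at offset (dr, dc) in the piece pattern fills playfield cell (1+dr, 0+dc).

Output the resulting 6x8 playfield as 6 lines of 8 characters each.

Answer: ........
#.......
####....
##..##..
..##..#.
......#.

Derivation:
Fill (1+0,0+0) = (1,0)
Fill (1+1,0+0) = (2,0)
Fill (1+1,0+1) = (2,1)
Fill (1+2,0+0) = (3,0)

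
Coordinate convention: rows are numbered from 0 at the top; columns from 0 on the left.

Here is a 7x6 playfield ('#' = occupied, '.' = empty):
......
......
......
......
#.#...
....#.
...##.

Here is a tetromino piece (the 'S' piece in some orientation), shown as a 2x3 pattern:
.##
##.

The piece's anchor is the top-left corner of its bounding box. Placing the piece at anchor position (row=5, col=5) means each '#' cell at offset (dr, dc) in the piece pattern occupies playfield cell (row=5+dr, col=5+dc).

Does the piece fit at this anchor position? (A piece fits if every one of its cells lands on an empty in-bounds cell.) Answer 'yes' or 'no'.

Answer: no

Derivation:
Check each piece cell at anchor (5, 5):
  offset (0,1) -> (5,6): out of bounds -> FAIL
  offset (0,2) -> (5,7): out of bounds -> FAIL
  offset (1,0) -> (6,5): empty -> OK
  offset (1,1) -> (6,6): out of bounds -> FAIL
All cells valid: no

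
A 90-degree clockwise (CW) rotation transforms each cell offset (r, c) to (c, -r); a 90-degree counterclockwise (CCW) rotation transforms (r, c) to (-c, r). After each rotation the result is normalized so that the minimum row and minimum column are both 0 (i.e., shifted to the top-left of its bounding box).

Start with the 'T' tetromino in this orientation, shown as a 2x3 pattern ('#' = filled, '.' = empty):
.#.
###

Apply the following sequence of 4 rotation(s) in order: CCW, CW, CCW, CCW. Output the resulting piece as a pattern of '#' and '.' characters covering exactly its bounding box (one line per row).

Answer: ###
.#.

Derivation:
Start:
.#.
###
After rotation 1 (CCW):
.#
##
.#
After rotation 2 (CW):
.#.
###
After rotation 3 (CCW):
.#
##
.#
After rotation 4 (CCW):
###
.#.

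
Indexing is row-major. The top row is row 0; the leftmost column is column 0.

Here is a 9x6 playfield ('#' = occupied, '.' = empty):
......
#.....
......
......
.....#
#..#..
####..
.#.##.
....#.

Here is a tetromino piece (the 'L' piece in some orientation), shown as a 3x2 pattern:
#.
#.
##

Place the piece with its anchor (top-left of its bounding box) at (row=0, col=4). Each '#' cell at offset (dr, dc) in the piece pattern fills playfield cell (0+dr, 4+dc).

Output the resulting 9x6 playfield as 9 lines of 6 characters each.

Fill (0+0,4+0) = (0,4)
Fill (0+1,4+0) = (1,4)
Fill (0+2,4+0) = (2,4)
Fill (0+2,4+1) = (2,5)

Answer: ....#.
#...#.
....##
......
.....#
#..#..
####..
.#.##.
....#.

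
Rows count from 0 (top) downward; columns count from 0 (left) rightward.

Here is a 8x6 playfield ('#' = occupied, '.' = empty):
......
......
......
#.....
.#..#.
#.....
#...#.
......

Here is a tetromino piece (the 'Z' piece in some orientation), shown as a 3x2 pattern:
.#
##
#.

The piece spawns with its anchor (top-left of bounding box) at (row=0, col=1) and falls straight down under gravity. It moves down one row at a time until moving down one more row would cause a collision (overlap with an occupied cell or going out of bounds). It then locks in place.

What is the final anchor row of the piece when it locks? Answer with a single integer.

Spawn at (row=0, col=1). Try each row:
  row 0: fits
  row 1: fits
  row 2: blocked -> lock at row 1

Answer: 1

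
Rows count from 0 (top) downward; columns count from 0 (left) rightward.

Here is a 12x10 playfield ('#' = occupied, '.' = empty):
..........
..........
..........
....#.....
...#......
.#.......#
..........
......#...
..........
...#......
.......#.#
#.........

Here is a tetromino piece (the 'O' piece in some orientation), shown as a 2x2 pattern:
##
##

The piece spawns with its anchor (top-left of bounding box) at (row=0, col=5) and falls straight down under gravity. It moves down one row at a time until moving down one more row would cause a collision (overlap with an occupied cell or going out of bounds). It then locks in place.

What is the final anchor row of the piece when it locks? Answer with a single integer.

Answer: 5

Derivation:
Spawn at (row=0, col=5). Try each row:
  row 0: fits
  row 1: fits
  row 2: fits
  row 3: fits
  row 4: fits
  row 5: fits
  row 6: blocked -> lock at row 5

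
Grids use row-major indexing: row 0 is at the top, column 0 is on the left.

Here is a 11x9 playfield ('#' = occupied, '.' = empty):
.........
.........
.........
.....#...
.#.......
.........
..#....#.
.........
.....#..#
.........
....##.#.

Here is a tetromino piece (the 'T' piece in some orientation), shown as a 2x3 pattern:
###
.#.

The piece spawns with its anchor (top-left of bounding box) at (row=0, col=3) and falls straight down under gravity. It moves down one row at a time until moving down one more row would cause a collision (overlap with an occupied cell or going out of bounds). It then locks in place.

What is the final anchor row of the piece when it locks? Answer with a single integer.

Spawn at (row=0, col=3). Try each row:
  row 0: fits
  row 1: fits
  row 2: fits
  row 3: blocked -> lock at row 2

Answer: 2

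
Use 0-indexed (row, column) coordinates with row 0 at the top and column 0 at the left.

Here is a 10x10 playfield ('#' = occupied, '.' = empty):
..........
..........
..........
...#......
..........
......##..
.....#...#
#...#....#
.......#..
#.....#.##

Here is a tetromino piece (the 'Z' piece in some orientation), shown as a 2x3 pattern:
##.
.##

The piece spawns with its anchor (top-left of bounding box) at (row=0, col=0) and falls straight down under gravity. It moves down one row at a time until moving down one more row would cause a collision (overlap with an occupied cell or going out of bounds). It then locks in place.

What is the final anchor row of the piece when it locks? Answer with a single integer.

Answer: 6

Derivation:
Spawn at (row=0, col=0). Try each row:
  row 0: fits
  row 1: fits
  row 2: fits
  row 3: fits
  row 4: fits
  row 5: fits
  row 6: fits
  row 7: blocked -> lock at row 6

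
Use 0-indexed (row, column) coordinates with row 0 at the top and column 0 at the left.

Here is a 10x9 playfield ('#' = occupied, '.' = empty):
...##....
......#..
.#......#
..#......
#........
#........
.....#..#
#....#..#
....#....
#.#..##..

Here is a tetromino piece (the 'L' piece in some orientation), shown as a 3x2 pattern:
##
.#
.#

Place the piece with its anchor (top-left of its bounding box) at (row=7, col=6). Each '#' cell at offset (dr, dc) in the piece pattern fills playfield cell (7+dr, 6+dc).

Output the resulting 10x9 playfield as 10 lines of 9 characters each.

Answer: ...##....
......#..
.#......#
..#......
#........
#........
.....#..#
#....####
....#..#.
#.#..###.

Derivation:
Fill (7+0,6+0) = (7,6)
Fill (7+0,6+1) = (7,7)
Fill (7+1,6+1) = (8,7)
Fill (7+2,6+1) = (9,7)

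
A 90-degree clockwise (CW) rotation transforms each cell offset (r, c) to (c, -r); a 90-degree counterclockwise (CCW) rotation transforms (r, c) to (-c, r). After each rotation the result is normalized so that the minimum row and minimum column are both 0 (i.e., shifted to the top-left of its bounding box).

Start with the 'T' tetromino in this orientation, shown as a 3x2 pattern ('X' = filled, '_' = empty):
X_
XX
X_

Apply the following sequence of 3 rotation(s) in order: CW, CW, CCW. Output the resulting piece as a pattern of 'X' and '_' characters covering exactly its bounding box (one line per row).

Start:
X_
XX
X_
After rotation 1 (CW):
XXX
_X_
After rotation 2 (CW):
_X
XX
_X
After rotation 3 (CCW):
XXX
_X_

Answer: XXX
_X_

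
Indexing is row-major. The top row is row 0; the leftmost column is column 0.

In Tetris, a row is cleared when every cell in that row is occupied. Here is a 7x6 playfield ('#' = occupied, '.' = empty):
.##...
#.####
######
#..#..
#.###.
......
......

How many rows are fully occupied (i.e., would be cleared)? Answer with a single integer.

Answer: 1

Derivation:
Check each row:
  row 0: 4 empty cells -> not full
  row 1: 1 empty cell -> not full
  row 2: 0 empty cells -> FULL (clear)
  row 3: 4 empty cells -> not full
  row 4: 2 empty cells -> not full
  row 5: 6 empty cells -> not full
  row 6: 6 empty cells -> not full
Total rows cleared: 1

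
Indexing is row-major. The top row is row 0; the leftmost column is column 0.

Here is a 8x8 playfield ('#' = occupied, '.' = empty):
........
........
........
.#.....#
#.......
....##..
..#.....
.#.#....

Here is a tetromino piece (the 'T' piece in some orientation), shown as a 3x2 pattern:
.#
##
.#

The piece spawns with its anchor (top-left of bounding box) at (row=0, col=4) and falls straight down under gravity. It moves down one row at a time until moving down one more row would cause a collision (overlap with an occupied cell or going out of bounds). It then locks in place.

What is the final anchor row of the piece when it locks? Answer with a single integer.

Spawn at (row=0, col=4). Try each row:
  row 0: fits
  row 1: fits
  row 2: fits
  row 3: blocked -> lock at row 2

Answer: 2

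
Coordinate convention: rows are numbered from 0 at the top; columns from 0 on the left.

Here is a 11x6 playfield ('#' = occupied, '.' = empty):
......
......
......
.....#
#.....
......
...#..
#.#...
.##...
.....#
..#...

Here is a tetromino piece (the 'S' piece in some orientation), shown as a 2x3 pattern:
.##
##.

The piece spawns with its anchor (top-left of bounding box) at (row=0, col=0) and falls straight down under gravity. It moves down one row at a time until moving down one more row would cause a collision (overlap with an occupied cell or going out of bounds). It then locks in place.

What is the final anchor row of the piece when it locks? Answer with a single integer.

Spawn at (row=0, col=0). Try each row:
  row 0: fits
  row 1: fits
  row 2: fits
  row 3: blocked -> lock at row 2

Answer: 2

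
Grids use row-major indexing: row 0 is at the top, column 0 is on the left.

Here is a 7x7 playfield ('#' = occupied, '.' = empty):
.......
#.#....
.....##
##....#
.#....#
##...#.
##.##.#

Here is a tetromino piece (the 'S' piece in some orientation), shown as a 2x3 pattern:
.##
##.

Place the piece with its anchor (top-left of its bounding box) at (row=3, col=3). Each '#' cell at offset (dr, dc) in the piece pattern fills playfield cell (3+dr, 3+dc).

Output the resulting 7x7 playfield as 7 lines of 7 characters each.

Answer: .......
#.#....
.....##
##..###
.#.##.#
##...#.
##.##.#

Derivation:
Fill (3+0,3+1) = (3,4)
Fill (3+0,3+2) = (3,5)
Fill (3+1,3+0) = (4,3)
Fill (3+1,3+1) = (4,4)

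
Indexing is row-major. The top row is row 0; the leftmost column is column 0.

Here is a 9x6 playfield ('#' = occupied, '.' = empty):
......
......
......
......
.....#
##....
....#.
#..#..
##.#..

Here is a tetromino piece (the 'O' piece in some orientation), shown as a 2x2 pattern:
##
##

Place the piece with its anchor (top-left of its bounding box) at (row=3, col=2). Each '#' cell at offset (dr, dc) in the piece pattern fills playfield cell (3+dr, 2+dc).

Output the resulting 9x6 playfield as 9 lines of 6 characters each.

Fill (3+0,2+0) = (3,2)
Fill (3+0,2+1) = (3,3)
Fill (3+1,2+0) = (4,2)
Fill (3+1,2+1) = (4,3)

Answer: ......
......
......
..##..
..##.#
##....
....#.
#..#..
##.#..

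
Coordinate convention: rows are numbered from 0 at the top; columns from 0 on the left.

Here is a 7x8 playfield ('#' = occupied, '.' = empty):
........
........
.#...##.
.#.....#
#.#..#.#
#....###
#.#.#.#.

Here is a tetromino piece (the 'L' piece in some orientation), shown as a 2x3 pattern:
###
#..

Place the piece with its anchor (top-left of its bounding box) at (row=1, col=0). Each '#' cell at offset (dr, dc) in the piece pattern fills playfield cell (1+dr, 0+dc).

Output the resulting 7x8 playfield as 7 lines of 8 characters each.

Fill (1+0,0+0) = (1,0)
Fill (1+0,0+1) = (1,1)
Fill (1+0,0+2) = (1,2)
Fill (1+1,0+0) = (2,0)

Answer: ........
###.....
##...##.
.#.....#
#.#..#.#
#....###
#.#.#.#.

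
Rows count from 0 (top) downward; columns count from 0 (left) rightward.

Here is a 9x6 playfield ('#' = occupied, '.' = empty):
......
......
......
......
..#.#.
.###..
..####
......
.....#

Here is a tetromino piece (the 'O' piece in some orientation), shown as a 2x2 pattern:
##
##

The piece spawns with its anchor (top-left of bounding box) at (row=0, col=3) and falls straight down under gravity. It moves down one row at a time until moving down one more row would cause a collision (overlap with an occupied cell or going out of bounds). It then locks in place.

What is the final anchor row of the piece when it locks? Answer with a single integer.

Answer: 2

Derivation:
Spawn at (row=0, col=3). Try each row:
  row 0: fits
  row 1: fits
  row 2: fits
  row 3: blocked -> lock at row 2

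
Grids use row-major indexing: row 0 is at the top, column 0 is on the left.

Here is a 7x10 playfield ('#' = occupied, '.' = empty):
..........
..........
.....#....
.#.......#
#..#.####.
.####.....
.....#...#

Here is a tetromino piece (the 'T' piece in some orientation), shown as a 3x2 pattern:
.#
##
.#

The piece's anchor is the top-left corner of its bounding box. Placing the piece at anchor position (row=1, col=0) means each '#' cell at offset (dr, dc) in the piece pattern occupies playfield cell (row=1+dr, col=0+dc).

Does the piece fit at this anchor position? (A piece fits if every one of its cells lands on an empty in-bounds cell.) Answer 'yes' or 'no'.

Check each piece cell at anchor (1, 0):
  offset (0,1) -> (1,1): empty -> OK
  offset (1,0) -> (2,0): empty -> OK
  offset (1,1) -> (2,1): empty -> OK
  offset (2,1) -> (3,1): occupied ('#') -> FAIL
All cells valid: no

Answer: no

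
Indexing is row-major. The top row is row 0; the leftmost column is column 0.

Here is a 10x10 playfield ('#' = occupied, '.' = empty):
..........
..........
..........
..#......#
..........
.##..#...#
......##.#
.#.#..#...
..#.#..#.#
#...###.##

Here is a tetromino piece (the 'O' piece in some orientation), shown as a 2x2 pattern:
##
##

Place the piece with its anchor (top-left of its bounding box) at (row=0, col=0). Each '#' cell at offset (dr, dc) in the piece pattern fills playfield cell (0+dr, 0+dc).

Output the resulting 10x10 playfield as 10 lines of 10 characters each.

Fill (0+0,0+0) = (0,0)
Fill (0+0,0+1) = (0,1)
Fill (0+1,0+0) = (1,0)
Fill (0+1,0+1) = (1,1)

Answer: ##........
##........
..........
..#......#
..........
.##..#...#
......##.#
.#.#..#...
..#.#..#.#
#...###.##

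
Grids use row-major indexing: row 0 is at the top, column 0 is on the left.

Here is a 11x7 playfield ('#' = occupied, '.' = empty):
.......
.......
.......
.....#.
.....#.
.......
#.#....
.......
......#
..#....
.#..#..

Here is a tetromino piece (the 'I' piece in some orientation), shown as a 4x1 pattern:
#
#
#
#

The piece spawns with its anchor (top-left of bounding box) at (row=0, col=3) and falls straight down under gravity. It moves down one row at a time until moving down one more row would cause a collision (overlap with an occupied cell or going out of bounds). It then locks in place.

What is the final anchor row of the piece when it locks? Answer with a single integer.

Spawn at (row=0, col=3). Try each row:
  row 0: fits
  row 1: fits
  row 2: fits
  row 3: fits
  row 4: fits
  row 5: fits
  row 6: fits
  row 7: fits
  row 8: blocked -> lock at row 7

Answer: 7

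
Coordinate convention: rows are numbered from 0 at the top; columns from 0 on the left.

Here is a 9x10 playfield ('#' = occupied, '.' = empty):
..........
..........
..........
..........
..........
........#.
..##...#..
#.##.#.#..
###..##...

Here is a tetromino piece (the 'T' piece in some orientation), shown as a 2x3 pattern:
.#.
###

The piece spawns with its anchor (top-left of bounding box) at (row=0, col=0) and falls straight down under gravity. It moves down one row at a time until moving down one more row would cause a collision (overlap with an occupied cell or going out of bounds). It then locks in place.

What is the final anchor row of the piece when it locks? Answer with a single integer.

Spawn at (row=0, col=0). Try each row:
  row 0: fits
  row 1: fits
  row 2: fits
  row 3: fits
  row 4: fits
  row 5: blocked -> lock at row 4

Answer: 4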